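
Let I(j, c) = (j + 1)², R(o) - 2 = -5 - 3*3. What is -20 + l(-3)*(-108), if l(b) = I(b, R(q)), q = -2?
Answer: -452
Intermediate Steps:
R(o) = -12 (R(o) = 2 + (-5 - 3*3) = 2 + (-5 - 9) = 2 - 14 = -12)
I(j, c) = (1 + j)²
l(b) = (1 + b)²
-20 + l(-3)*(-108) = -20 + (1 - 3)²*(-108) = -20 + (-2)²*(-108) = -20 + 4*(-108) = -20 - 432 = -452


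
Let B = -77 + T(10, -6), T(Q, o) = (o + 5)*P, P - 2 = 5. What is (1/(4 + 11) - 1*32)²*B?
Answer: -6424348/75 ≈ -85658.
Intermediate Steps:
P = 7 (P = 2 + 5 = 7)
T(Q, o) = 35 + 7*o (T(Q, o) = (o + 5)*7 = (5 + o)*7 = 35 + 7*o)
B = -84 (B = -77 + (35 + 7*(-6)) = -77 + (35 - 42) = -77 - 7 = -84)
(1/(4 + 11) - 1*32)²*B = (1/(4 + 11) - 1*32)²*(-84) = (1/15 - 32)²*(-84) = (-479/15)²*(-84) = (229441/225)*(-84) = -6424348/75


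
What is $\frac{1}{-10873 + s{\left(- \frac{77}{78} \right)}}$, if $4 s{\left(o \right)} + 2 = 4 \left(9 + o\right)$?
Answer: $- \frac{39}{423754} \approx -9.2035 \cdot 10^{-5}$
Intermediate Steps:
$s{\left(o \right)} = \frac{17}{2} + o$ ($s{\left(o \right)} = - \frac{1}{2} + \frac{4 \left(9 + o\right)}{4} = - \frac{1}{2} + \frac{36 + 4 o}{4} = - \frac{1}{2} + \left(9 + o\right) = \frac{17}{2} + o$)
$\frac{1}{-10873 + s{\left(- \frac{77}{78} \right)}} = \frac{1}{-10873 + \left(\frac{17}{2} - \frac{77}{78}\right)} = \frac{1}{-10873 + \frac{293}{39}} = \frac{1}{- \frac{423754}{39}} = - \frac{39}{423754}$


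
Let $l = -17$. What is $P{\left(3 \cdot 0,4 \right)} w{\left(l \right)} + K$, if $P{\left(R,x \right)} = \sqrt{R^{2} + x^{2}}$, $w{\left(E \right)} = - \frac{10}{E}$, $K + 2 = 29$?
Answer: $\frac{499}{17} \approx 29.353$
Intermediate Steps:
$K = 27$ ($K = -2 + 29 = 27$)
$P{\left(3 \cdot 0,4 \right)} w{\left(l \right)} + K = \sqrt{\left(3 \cdot 0\right)^{2} + 4^{2}} \left(- \frac{10}{-17}\right) + 27 = \sqrt{0^{2} + 16} \left(\left(-10\right) \left(- \frac{1}{17}\right)\right) + 27 = \sqrt{0 + 16} \cdot \frac{10}{17} + 27 = \sqrt{16} \cdot \frac{10}{17} + 27 = 4 \cdot \frac{10}{17} + 27 = \frac{40}{17} + 27 = \frac{499}{17}$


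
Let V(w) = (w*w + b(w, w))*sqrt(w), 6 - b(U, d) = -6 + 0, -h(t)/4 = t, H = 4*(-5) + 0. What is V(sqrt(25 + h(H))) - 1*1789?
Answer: -1789 + 117*105**(1/4) ≈ -1414.5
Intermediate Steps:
H = -20 (H = -20 + 0 = -20)
h(t) = -4*t
b(U, d) = 12 (b(U, d) = 6 - (-6 + 0) = 6 - 1*(-6) = 6 + 6 = 12)
V(w) = sqrt(w)*(12 + w**2) (V(w) = (w*w + 12)*sqrt(w) = (w**2 + 12)*sqrt(w) = (12 + w**2)*sqrt(w) = sqrt(w)*(12 + w**2))
V(sqrt(25 + h(H))) - 1*1789 = sqrt(sqrt(25 - 4*(-20)))*(12 + (sqrt(25 - 4*(-20)))**2) - 1*1789 = sqrt(sqrt(25 + 80))*(12 + (sqrt(25 + 80))**2) - 1789 = sqrt(sqrt(105))*(12 + (sqrt(105))**2) - 1789 = 105**(1/4)*(12 + 105) - 1789 = 105**(1/4)*117 - 1789 = 117*105**(1/4) - 1789 = -1789 + 117*105**(1/4)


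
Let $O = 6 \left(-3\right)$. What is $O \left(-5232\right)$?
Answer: $94176$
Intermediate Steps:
$O = -18$
$O \left(-5232\right) = \left(-18\right) \left(-5232\right) = 94176$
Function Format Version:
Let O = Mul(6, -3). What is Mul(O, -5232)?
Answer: 94176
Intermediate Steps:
O = -18
Mul(O, -5232) = Mul(-18, -5232) = 94176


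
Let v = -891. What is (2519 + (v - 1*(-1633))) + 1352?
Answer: 4613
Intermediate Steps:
(2519 + (v - 1*(-1633))) + 1352 = (2519 + (-891 - 1*(-1633))) + 1352 = (2519 + (-891 + 1633)) + 1352 = (2519 + 742) + 1352 = 3261 + 1352 = 4613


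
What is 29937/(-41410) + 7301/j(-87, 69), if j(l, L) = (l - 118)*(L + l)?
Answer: 233984/186345 ≈ 1.2556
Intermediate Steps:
j(l, L) = (-118 + l)*(L + l)
29937/(-41410) + 7301/j(-87, 69) = 29937/(-41410) + 7301/((-87)**2 - 118*69 - 118*(-87) + 69*(-87)) = 29937*(-1/41410) + 7301/(7569 - 8142 + 10266 - 6003) = -29937/41410 + 7301/3690 = 233984/186345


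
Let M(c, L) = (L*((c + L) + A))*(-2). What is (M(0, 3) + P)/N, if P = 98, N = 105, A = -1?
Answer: 86/105 ≈ 0.81905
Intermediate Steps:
M(c, L) = -2*L*(-1 + L + c) (M(c, L) = (L*((c + L) - 1))*(-2) = (L*((L + c) - 1))*(-2) = (L*(-1 + L + c))*(-2) = -2*L*(-1 + L + c))
(M(0, 3) + P)/N = (2*3*(1 - 1*3 - 1*0) + 98)/105 = (2*3*(1 - 3 + 0) + 98)*(1/105) = (2*3*(-2) + 98)*(1/105) = (-12 + 98)*(1/105) = 86*(1/105) = 86/105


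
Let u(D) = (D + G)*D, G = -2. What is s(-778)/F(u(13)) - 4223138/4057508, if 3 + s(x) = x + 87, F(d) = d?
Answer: -131531511/22316294 ≈ -5.8940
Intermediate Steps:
u(D) = D*(-2 + D) (u(D) = (D - 2)*D = (-2 + D)*D = D*(-2 + D))
s(x) = 84 + x (s(x) = -3 + (x + 87) = -3 + (87 + x) = 84 + x)
s(-778)/F(u(13)) - 4223138/4057508 = (84 - 778)/((13*(-2 + 13))) - 4223138/4057508 = -694/(13*11) - 4223138*1/4057508 = -694/143 - 2111569/2028754 = -131531511/22316294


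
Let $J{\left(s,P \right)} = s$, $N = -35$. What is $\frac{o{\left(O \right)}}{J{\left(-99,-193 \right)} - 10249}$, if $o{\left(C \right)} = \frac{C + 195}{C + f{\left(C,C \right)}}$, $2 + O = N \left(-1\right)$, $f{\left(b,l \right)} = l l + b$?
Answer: $- \frac{19}{995995} \approx -1.9076 \cdot 10^{-5}$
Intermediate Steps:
$f{\left(b,l \right)} = b + l^{2}$ ($f{\left(b,l \right)} = l^{2} + b = b + l^{2}$)
$O = 33$ ($O = -2 - -35 = -2 + 35 = 33$)
$o{\left(C \right)} = \frac{195 + C}{C^{2} + 2 C}$ ($o{\left(C \right)} = \frac{C + 195}{C + \left(C + C^{2}\right)} = \frac{195 + C}{C^{2} + 2 C}$)
$\frac{o{\left(O \right)}}{J{\left(-99,-193 \right)} - 10249} = \frac{\frac{1}{33} \frac{1}{2 + 33} \left(195 + 33\right)}{-99 - 10249} = \frac{\frac{1}{33} \cdot \frac{1}{35} \cdot 228}{-10348} = \frac{1}{33} \cdot \frac{1}{35} \cdot 228 \left(- \frac{1}{10348}\right) = \frac{76}{385} \left(- \frac{1}{10348}\right) = - \frac{19}{995995}$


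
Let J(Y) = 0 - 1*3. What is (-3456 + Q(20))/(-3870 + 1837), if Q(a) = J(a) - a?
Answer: 3479/2033 ≈ 1.7113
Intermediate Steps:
J(Y) = -3 (J(Y) = 0 - 3 = -3)
Q(a) = -3 - a
(-3456 + Q(20))/(-3870 + 1837) = (-3456 + (-3 - 1*20))/(-3870 + 1837) = (-3456 + (-3 - 20))/(-2033) = (-3456 - 23)*(-1/2033) = -3479*(-1/2033) = 3479/2033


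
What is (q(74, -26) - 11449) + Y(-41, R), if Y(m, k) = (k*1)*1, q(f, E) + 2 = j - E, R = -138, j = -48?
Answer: -11611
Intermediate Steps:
q(f, E) = -50 - E (q(f, E) = -2 + (-48 - E) = -50 - E)
Y(m, k) = k (Y(m, k) = k*1 = k)
(q(74, -26) - 11449) + Y(-41, R) = ((-50 - 1*(-26)) - 11449) - 138 = ((-50 + 26) - 11449) - 138 = (-24 - 11449) - 138 = -11473 - 138 = -11611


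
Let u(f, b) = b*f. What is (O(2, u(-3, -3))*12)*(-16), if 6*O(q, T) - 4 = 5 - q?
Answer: -224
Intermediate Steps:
O(q, T) = 3/2 - q/6 (O(q, T) = 2/3 + (5 - q)/6 = 2/3 + (5/6 - q/6) = 3/2 - q/6)
(O(2, u(-3, -3))*12)*(-16) = ((3/2 - 1/6*2)*12)*(-16) = ((3/2 - 1/3)*12)*(-16) = ((7/6)*12)*(-16) = 14*(-16) = -224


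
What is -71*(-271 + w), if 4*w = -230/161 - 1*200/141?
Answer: 38081489/1974 ≈ 19292.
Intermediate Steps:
w = -1405/1974 (w = (-230/161 - 1*200/141)/4 = (-230*1/161 - 200*1/141)/4 = (-10/7 - 200/141)/4 = (1/4)*(-2810/987) = -1405/1974 ≈ -0.71175)
-71*(-271 + w) = -71*(-271 - 1405/1974) = -71*(-536359/1974) = 38081489/1974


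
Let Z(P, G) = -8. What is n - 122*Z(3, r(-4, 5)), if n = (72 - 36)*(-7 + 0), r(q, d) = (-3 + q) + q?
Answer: 724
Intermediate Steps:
r(q, d) = -3 + 2*q
n = -252 (n = 36*(-7) = -252)
n - 122*Z(3, r(-4, 5)) = -252 - 122*(-8) = -252 + 976 = 724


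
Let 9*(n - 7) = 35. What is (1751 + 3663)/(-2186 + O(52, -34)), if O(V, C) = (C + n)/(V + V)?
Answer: -24363/9838 ≈ -2.4764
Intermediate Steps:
n = 98/9 (n = 7 + (⅑)*35 = 7 + 35/9 = 98/9 ≈ 10.889)
O(V, C) = (98/9 + C)/(2*V) (O(V, C) = (C + 98/9)/(V + V) = (98/9 + C)/((2*V)) = (98/9 + C)*(1/(2*V)) = (98/9 + C)/(2*V))
(1751 + 3663)/(-2186 + O(52, -34)) = (1751 + 3663)/(-2186 + (1/18)*(98 + 9*(-34))/52) = 5414/(-2186 + (1/18)*(1/52)*(98 - 306)) = 5414/(-2186 + (1/18)*(1/52)*(-208)) = 5414/(-2186 - 2/9) = 5414/(-19676/9) = 5414*(-9/19676) = -24363/9838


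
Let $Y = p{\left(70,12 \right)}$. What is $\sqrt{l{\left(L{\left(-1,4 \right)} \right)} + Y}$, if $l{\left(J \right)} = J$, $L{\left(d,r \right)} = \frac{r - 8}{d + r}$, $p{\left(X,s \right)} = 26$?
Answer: $\frac{\sqrt{222}}{3} \approx 4.9666$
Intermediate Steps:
$L{\left(d,r \right)} = \frac{-8 + r}{d + r}$
$Y = 26$
$\sqrt{l{\left(L{\left(-1,4 \right)} \right)} + Y} = \sqrt{\frac{-8 + 4}{-1 + 4} + 26} = \sqrt{\frac{1}{3} \left(-4\right) + 26} = \sqrt{- \frac{4}{3} + 26} = \sqrt{\frac{74}{3}} = \frac{\sqrt{222}}{3}$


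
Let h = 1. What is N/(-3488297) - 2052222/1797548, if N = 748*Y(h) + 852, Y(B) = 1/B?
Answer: -3580817961367/3135190647878 ≈ -1.1421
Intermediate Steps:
N = 1600 (N = 748/1 + 852 = 748*1 + 852 = 748 + 852 = 1600)
N/(-3488297) - 2052222/1797548 = 1600/(-3488297) - 2052222/1797548 = 1600*(-1/3488297) - 2052222*1/1797548 = -1600/3488297 - 1026111/898774 = -3580817961367/3135190647878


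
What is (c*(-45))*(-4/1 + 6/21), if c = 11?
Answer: 12870/7 ≈ 1838.6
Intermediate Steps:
(c*(-45))*(-4/1 + 6/21) = (11*(-45))*(-4/1 + 6/21) = -495*(-4*1 + 6*(1/21)) = -495*(-4 + 2/7) = -495*(-26/7) = 12870/7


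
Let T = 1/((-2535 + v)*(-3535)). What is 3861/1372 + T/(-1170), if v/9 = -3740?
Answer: 41285317305277/14670669604500 ≈ 2.8141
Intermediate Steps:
v = -33660 (v = 9*(-3740) = -33660)
T = 1/127949325 (T = 1/(-2535 - 33660*(-3535)) = -1/3535/(-36195) = -1/36195*(-1/3535) = 1/127949325 ≈ 7.8156e-9)
3861/1372 + T/(-1170) = 3861/1372 + (1/127949325)/(-1170) = 3861*(1/1372) + (1/127949325)*(-1/1170) = 3861/1372 - 1/149700710250 = 41285317305277/14670669604500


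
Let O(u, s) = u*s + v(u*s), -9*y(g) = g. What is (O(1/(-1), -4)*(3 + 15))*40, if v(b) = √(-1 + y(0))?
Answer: 2880 + 720*I ≈ 2880.0 + 720.0*I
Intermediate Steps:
y(g) = -g/9
v(b) = I (v(b) = √(-1 - ⅑*0) = √(-1 + 0) = √(-1) = I)
O(u, s) = I + s*u (O(u, s) = u*s + I = s*u + I = I + s*u)
(O(1/(-1), -4)*(3 + 15))*40 = ((I - 4/(-1))*(3 + 15))*40 = ((I - 4*(-1))*18)*40 = ((I + 4)*18)*40 = ((4 + I)*18)*40 = (72 + 18*I)*40 = 2880 + 720*I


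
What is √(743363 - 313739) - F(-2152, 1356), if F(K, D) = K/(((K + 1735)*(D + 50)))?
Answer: -1076/293151 + 18*√1326 ≈ 655.45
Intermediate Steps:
F(K, D) = K/((50 + D)*(1735 + K)) (F(K, D) = K/(((1735 + K)*(50 + D))) = K/(((50 + D)*(1735 + K))) = K*(1/((50 + D)*(1735 + K))) = K/((50 + D)*(1735 + K)))
√(743363 - 313739) - F(-2152, 1356) = √(743363 - 313739) - (-2152)/(86750 + 50*(-2152) + 1735*1356 + 1356*(-2152)) = √429624 - (-2152)/(86750 - 107600 + 2352660 - 2918112) = 18*√1326 - (-2152)/(-586302) = 18*√1326 - (-2152)*(-1)/586302 = 18*√1326 - 1*1076/293151 = 18*√1326 - 1076/293151 = -1076/293151 + 18*√1326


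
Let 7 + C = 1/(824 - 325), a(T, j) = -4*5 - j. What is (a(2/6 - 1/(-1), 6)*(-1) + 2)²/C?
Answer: -97804/873 ≈ -112.03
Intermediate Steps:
a(T, j) = -20 - j
C = -3492/499 (C = -7 + 1/(824 - 325) = -7 + 1/499 = -3492/499 ≈ -6.9980)
(a(2/6 - 1/(-1), 6)*(-1) + 2)²/C = ((-20 - 1*6)*(-1) + 2)²/(-3492/499) = ((-20 - 6)*(-1) + 2)²*(-499/3492) = (-26*(-1) + 2)²*(-499/3492) = (26 + 2)²*(-499/3492) = 28²*(-499/3492) = 784*(-499/3492) = -97804/873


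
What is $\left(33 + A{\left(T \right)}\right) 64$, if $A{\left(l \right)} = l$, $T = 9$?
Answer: $2688$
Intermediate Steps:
$\left(33 + A{\left(T \right)}\right) 64 = \left(33 + 9\right) 64 = 42 \cdot 64 = 2688$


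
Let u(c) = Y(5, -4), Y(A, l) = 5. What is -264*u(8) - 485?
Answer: -1805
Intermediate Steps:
u(c) = 5
-264*u(8) - 485 = -264*5 - 485 = -1320 - 485 = -1805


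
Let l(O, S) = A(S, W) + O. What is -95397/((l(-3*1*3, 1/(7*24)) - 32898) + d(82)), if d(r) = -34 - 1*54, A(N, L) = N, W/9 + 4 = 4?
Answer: 16026696/5543159 ≈ 2.8913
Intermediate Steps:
W = 0 (W = -36 + 9*4 = -36 + 36 = 0)
d(r) = -88 (d(r) = -34 - 54 = -88)
l(O, S) = O + S (l(O, S) = S + O = O + S)
-95397/((l(-3*1*3, 1/(7*24)) - 32898) + d(82)) = -95397/(((-3*1*3 + 1/(7*24)) - 32898) - 88) = -95397/(((-3*3 + 1/168) - 32898) - 88) = -95397/(((-9 + 1/168) - 32898) - 88) = -95397/((-1511/168 - 32898) - 88) = -95397/(-5528375/168 - 88) = -95397/(-5543159/168) = -95397*(-168/5543159) = 16026696/5543159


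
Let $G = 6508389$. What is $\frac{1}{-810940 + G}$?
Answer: $\frac{1}{5697449} \approx 1.7552 \cdot 10^{-7}$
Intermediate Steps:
$\frac{1}{-810940 + G} = \frac{1}{-810940 + 6508389} = \frac{1}{5697449}$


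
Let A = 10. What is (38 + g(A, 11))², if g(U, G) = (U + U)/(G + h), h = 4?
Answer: 13924/9 ≈ 1547.1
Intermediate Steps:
g(U, G) = 2*U/(4 + G) (g(U, G) = (U + U)/(G + 4) = (2*U)/(4 + G) = 2*U/(4 + G))
(38 + g(A, 11))² = (38 + 2*10/(4 + 11))² = (38 + 2*10/15)² = (38 + 2*10*(1/15))² = (38 + 4/3)² = (118/3)² = 13924/9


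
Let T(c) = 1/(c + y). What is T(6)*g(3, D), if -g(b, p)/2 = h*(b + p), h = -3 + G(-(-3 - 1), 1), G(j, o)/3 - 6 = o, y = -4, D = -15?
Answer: 216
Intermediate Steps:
G(j, o) = 18 + 3*o
h = 18 (h = -3 + (18 + 3*1) = -3 + (18 + 3) = -3 + 21 = 18)
g(b, p) = -36*b - 36*p (g(b, p) = -36*(b + p) = -2*(18*b + 18*p) = -36*b - 36*p)
T(c) = 1/(-4 + c) (T(c) = 1/(c - 4) = 1/(-4 + c))
T(6)*g(3, D) = (-36*3 - 36*(-15))/(-4 + 6) = (-108 + 540)/2 = (1/2)*432 = 216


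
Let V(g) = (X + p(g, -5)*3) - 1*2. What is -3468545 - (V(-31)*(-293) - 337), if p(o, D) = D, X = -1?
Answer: -3473482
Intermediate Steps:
V(g) = -18 (V(g) = (-1 - 5*3) - 1*2 = (-1 - 15) - 2 = -16 - 2 = -18)
-3468545 - (V(-31)*(-293) - 337) = -3468545 - (-18*(-293) - 337) = -3468545 - (5274 - 337) = -3468545 - 1*4937 = -3468545 - 4937 = -3473482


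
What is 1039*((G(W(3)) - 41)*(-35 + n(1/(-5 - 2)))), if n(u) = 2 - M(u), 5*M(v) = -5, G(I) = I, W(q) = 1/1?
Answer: 1329920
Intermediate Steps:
W(q) = 1
M(v) = -1 (M(v) = (⅕)*(-5) = -1)
n(u) = 3 (n(u) = 2 - 1*(-1) = 2 + 1 = 3)
1039*((G(W(3)) - 41)*(-35 + n(1/(-5 - 2)))) = 1039*((1 - 41)*(-35 + 3)) = 1039*(-40*(-32)) = 1039*1280 = 1329920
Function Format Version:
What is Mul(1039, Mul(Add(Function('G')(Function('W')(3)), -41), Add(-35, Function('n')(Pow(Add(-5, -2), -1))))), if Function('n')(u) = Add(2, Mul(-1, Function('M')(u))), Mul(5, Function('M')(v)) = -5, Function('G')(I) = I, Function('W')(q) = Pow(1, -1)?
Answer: 1329920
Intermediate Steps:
Function('W')(q) = 1
Function('M')(v) = -1 (Function('M')(v) = Mul(Rational(1, 5), -5) = -1)
Function('n')(u) = 3 (Function('n')(u) = Add(2, Mul(-1, -1)) = Add(2, 1) = 3)
Mul(1039, Mul(Add(Function('G')(Function('W')(3)), -41), Add(-35, Function('n')(Pow(Add(-5, -2), -1))))) = Mul(1039, Mul(Add(1, -41), Add(-35, 3))) = Mul(1039, Mul(-40, -32)) = Mul(1039, 1280) = 1329920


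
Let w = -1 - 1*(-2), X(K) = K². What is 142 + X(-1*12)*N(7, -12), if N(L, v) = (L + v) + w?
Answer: -434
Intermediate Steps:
w = 1 (w = -1 + 2 = 1)
N(L, v) = 1 + L + v (N(L, v) = (L + v) + 1 = 1 + L + v)
142 + X(-1*12)*N(7, -12) = 142 + (-1*12)²*(1 + 7 - 12) = 142 + (-12)²*(-4) = 142 + 144*(-4) = 142 - 576 = -434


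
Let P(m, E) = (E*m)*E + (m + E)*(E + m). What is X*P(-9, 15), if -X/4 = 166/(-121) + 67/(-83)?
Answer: -174117060/10043 ≈ -17337.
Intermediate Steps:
P(m, E) = (E + m)² + m*E² (P(m, E) = m*E² + (E + m)*(E + m) = m*E² + (E + m)² = (E + m)² + m*E²)
X = 87540/10043 (X = -4*(166/(-121) + 67/(-83)) = -4*(166*(-1/121) + 67*(-1/83)) = -4*(-166/121 - 67/83) = -4*(-21885/10043) = 87540/10043 ≈ 8.7165)
X*P(-9, 15) = 87540*((15 - 9)² - 9*15²)/10043 = 87540*(6² - 9*225)/10043 = 87540*(36 - 2025)/10043 = (87540/10043)*(-1989) = -174117060/10043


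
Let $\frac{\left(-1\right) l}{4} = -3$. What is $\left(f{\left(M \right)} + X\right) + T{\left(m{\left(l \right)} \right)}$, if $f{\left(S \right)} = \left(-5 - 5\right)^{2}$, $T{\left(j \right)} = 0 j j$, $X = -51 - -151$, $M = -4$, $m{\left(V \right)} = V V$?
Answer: $200$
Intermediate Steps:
$l = 12$ ($l = \left(-4\right) \left(-3\right) = 12$)
$m{\left(V \right)} = V^{2}$
$X = 100$ ($X = -51 + 151 = 100$)
$T{\left(j \right)} = 0$ ($T{\left(j \right)} = 0 j = 0$)
$f{\left(S \right)} = 100$ ($f{\left(S \right)} = \left(-10\right)^{2} = 100$)
$\left(f{\left(M \right)} + X\right) + T{\left(m{\left(l \right)} \right)} = \left(100 + 100\right) + 0 = 200 + 0 = 200$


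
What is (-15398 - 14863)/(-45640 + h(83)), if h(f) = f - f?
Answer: 4323/6520 ≈ 0.66304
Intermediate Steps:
h(f) = 0
(-15398 - 14863)/(-45640 + h(83)) = (-15398 - 14863)/(-45640 + 0) = -30261/(-45640) = -30261*(-1/45640) = 4323/6520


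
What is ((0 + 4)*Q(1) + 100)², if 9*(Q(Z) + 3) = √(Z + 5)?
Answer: 209120/27 + 704*√6/9 ≈ 7936.8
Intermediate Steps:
Q(Z) = -3 + √(5 + Z)/9 (Q(Z) = -3 + √(Z + 5)/9 = -3 + √(5 + Z)/9)
((0 + 4)*Q(1) + 100)² = ((0 + 4)*(-3 + √(5 + 1)/9) + 100)² = (4*(-3 + √6/9) + 100)² = ((-12 + 4*√6/9) + 100)² = (88 + 4*√6/9)²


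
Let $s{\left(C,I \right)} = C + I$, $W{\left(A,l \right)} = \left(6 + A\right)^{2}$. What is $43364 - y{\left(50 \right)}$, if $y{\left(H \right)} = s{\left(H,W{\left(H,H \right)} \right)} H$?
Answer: $-115936$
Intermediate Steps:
$y{\left(H \right)} = H \left(H + \left(6 + H\right)^{2}\right)$ ($y{\left(H \right)} = \left(H + \left(6 + H\right)^{2}\right) H = H \left(H + \left(6 + H\right)^{2}\right)$)
$43364 - y{\left(50 \right)} = 43364 - 50 \left(50 + \left(6 + 50\right)^{2}\right) = 43364 - 50 \left(50 + 56^{2}\right) = 43364 - 50 \left(50 + 3136\right) = 43364 - 50 \cdot 3186 = 43364 - 159300 = -115936$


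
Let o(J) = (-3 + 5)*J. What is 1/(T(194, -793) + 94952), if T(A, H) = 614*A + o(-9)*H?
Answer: 1/228342 ≈ 4.3794e-6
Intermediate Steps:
o(J) = 2*J
T(A, H) = -18*H + 614*A (T(A, H) = 614*A + (2*(-9))*H = 614*A - 18*H = -18*H + 614*A)
1/(T(194, -793) + 94952) = 1/((-18*(-793) + 614*194) + 94952) = 1/((14274 + 119116) + 94952) = 1/(133390 + 94952) = 1/228342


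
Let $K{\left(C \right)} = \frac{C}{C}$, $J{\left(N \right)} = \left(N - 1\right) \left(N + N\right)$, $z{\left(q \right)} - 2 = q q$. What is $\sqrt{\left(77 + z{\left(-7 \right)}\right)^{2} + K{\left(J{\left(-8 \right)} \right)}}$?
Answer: $\sqrt{16385} \approx 128.0$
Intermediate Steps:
$z{\left(q \right)} = 2 + q^{2}$ ($z{\left(q \right)} = 2 + q q = 2 + q^{2}$)
$J{\left(N \right)} = 2 N \left(-1 + N\right)$ ($J{\left(N \right)} = \left(-1 + N\right) 2 N = 2 N \left(-1 + N\right)$)
$K{\left(C \right)} = 1$
$\sqrt{\left(77 + z{\left(-7 \right)}\right)^{2} + K{\left(J{\left(-8 \right)} \right)}} = \sqrt{\left(77 + \left(2 + \left(-7\right)^{2}\right)\right)^{2} + 1} = \sqrt{\left(77 + \left(2 + 49\right)\right)^{2} + 1} = \sqrt{\left(77 + 51\right)^{2} + 1} = \sqrt{128^{2} + 1} = \sqrt{16384 + 1} = \sqrt{16385}$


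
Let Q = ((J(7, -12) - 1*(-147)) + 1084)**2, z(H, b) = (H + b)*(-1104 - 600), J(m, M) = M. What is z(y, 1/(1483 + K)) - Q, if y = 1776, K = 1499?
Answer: -31585859/7 ≈ -4.5123e+6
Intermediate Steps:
z(H, b) = -1704*H - 1704*b (z(H, b) = (H + b)*(-1704) = -1704*H - 1704*b)
Q = 1485961 (Q = ((-12 - 1*(-147)) + 1084)**2 = ((-12 + 147) + 1084)**2 = (135 + 1084)**2 = 1219**2 = 1485961)
z(y, 1/(1483 + K)) - Q = (-1704*1776 - 1704/(1483 + 1499)) - 1*1485961 = (-3026304 - 1704/2982) - 1485961 = (-3026304 - 1704*1/2982) - 1485961 = (-3026304 - 4/7) - 1485961 = -21184132/7 - 1485961 = -31585859/7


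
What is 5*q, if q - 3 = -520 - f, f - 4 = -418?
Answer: -515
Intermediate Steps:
f = -414 (f = 4 - 418 = -414)
q = -103 (q = 3 + (-520 - 1*(-414)) = 3 + (-520 + 414) = 3 - 106 = -103)
5*q = 5*(-103) = -515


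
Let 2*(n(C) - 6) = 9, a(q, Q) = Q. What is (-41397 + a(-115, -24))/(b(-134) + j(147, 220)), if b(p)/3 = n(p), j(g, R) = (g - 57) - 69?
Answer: -27614/35 ≈ -788.97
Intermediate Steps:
n(C) = 21/2 (n(C) = 6 + (½)*9 = 6 + 9/2 = 21/2)
j(g, R) = -126 + g (j(g, R) = (-57 + g) - 69 = -126 + g)
b(p) = 63/2 (b(p) = 3*(21/2) = 63/2)
(-41397 + a(-115, -24))/(b(-134) + j(147, 220)) = (-41397 - 24)/(63/2 + (-126 + 147)) = -41421/(63/2 + 21) = -41421/105/2 = -41421*2/105 = -27614/35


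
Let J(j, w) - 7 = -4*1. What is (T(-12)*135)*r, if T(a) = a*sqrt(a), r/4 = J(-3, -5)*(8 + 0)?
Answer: -311040*I*sqrt(3) ≈ -5.3874e+5*I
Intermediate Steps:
J(j, w) = 3 (J(j, w) = 7 - 4*1 = 7 - 4 = 3)
r = 96 (r = 4*(3*(8 + 0)) = 4*(3*8) = 4*24 = 96)
T(a) = a**(3/2)
(T(-12)*135)*r = ((-12)**(3/2)*135)*96 = (-24*I*sqrt(3)*135)*96 = -3240*I*sqrt(3)*96 = -311040*I*sqrt(3)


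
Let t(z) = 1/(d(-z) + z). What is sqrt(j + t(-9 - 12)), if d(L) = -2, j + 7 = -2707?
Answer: I*sqrt(1435729)/23 ≈ 52.096*I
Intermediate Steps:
j = -2714 (j = -7 - 2707 = -2714)
t(z) = 1/(-2 + z)
sqrt(j + t(-9 - 12)) = sqrt(-2714 + 1/(-2 + (-9 - 12))) = sqrt(-2714 + 1/(-2 - 21)) = sqrt(-2714 + 1/(-23)) = sqrt(-2714 - 1/23) = sqrt(-62423/23) = I*sqrt(1435729)/23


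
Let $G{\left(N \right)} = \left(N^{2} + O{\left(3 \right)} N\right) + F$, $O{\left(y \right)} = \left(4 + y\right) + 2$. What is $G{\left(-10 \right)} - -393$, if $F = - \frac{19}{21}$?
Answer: $\frac{8444}{21} \approx 402.1$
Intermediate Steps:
$F = - \frac{19}{21}$ ($F = \left(-19\right) \frac{1}{21} = - \frac{19}{21} \approx -0.90476$)
$O{\left(y \right)} = 6 + y$
$G{\left(N \right)} = - \frac{19}{21} + N^{2} + 9 N$ ($G{\left(N \right)} = \left(N^{2} + \left(6 + 3\right) N\right) - \frac{19}{21} = \left(N^{2} + 9 N\right) - \frac{19}{21} = - \frac{19}{21} + N^{2} + 9 N$)
$G{\left(-10 \right)} - -393 = \left(- \frac{19}{21} + \left(-10\right)^{2} + 9 \left(-10\right)\right) - -393 = \left(- \frac{19}{21} + 100 - 90\right) + 393 = \frac{191}{21} + 393 = \frac{8444}{21}$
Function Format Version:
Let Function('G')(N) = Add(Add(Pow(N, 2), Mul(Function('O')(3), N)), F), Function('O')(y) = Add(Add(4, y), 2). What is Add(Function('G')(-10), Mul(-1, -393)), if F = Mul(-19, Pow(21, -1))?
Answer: Rational(8444, 21) ≈ 402.10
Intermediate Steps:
F = Rational(-19, 21) (F = Mul(-19, Rational(1, 21)) = Rational(-19, 21) ≈ -0.90476)
Function('O')(y) = Add(6, y)
Function('G')(N) = Add(Rational(-19, 21), Pow(N, 2), Mul(9, N)) (Function('G')(N) = Add(Add(Pow(N, 2), Mul(Add(6, 3), N)), Rational(-19, 21)) = Add(Add(Pow(N, 2), Mul(9, N)), Rational(-19, 21)) = Add(Rational(-19, 21), Pow(N, 2), Mul(9, N)))
Add(Function('G')(-10), Mul(-1, -393)) = Add(Add(Rational(-19, 21), Pow(-10, 2), Mul(9, -10)), Mul(-1, -393)) = Add(Add(Rational(-19, 21), 100, -90), 393) = Add(Rational(191, 21), 393) = Rational(8444, 21)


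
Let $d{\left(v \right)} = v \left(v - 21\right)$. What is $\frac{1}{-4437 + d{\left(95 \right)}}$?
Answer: $\frac{1}{2593} \approx 0.00038565$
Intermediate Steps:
$d{\left(v \right)} = v \left(-21 + v\right)$
$\frac{1}{-4437 + d{\left(95 \right)}} = \frac{1}{-4437 + 95 \left(-21 + 95\right)} = \frac{1}{-4437 + 95 \cdot 74} = \frac{1}{-4437 + 7030} = \frac{1}{2593}$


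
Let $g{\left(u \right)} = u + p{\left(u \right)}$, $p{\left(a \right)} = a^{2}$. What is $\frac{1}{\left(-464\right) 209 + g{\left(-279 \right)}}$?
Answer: $- \frac{1}{19414} \approx -5.1509 \cdot 10^{-5}$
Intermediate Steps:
$g{\left(u \right)} = u + u^{2}$
$\frac{1}{\left(-464\right) 209 + g{\left(-279 \right)}} = \frac{1}{\left(-464\right) 209 - 279 \left(1 - 279\right)} = \frac{1}{-96976 - -77562} = \frac{1}{-96976 + 77562} = \frac{1}{-19414} = - \frac{1}{19414}$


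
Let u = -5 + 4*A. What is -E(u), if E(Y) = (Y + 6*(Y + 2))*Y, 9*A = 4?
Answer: -2755/81 ≈ -34.012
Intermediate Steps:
A = 4/9 (A = (⅑)*4 = 4/9 ≈ 0.44444)
u = -29/9 (u = -5 + 4*(4/9) = -5 + 16/9 = -29/9 ≈ -3.2222)
E(Y) = Y*(12 + 7*Y) (E(Y) = (Y + 6*(2 + Y))*Y = (Y + (12 + 6*Y))*Y = (12 + 7*Y)*Y = Y*(12 + 7*Y))
-E(u) = -(-29)*(12 + 7*(-29/9))/9 = -(-29)*(12 - 203/9)/9 = -(-29)*(-95)/(9*9) = -1*2755/81 = -2755/81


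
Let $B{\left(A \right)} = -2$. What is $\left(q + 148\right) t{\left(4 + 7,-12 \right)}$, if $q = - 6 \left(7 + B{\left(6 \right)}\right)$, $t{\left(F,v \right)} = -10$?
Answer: $-1180$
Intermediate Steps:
$q = -30$ ($q = - 6 \left(7 - 2\right) = \left(-6\right) 5 = -30$)
$\left(q + 148\right) t{\left(4 + 7,-12 \right)} = \left(-30 + 148\right) \left(-10\right) = 118 \left(-10\right) = -1180$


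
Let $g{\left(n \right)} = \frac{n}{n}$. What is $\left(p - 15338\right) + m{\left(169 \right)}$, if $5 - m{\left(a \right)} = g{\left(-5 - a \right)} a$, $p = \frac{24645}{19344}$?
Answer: $- \frac{3224151}{208} \approx -15501.0$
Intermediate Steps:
$g{\left(n \right)} = 1$
$p = \frac{265}{208}$ ($p = 24645 \cdot \frac{1}{19344} = \frac{265}{208} \approx 1.274$)
$m{\left(a \right)} = 5 - a$ ($m{\left(a \right)} = 5 - 1 a = 5 - a$)
$\left(p - 15338\right) + m{\left(169 \right)} = \left(\frac{265}{208} - 15338\right) + \left(5 - 169\right) = - \frac{3190039}{208} - 164 = - \frac{3224151}{208}$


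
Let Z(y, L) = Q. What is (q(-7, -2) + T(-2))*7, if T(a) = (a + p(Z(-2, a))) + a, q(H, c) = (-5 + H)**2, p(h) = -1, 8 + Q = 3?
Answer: 973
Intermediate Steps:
Q = -5 (Q = -8 + 3 = -5)
Z(y, L) = -5
T(a) = -1 + 2*a (T(a) = (a - 1) + a = (-1 + a) + a = -1 + 2*a)
(q(-7, -2) + T(-2))*7 = ((-5 - 7)**2 + (-1 + 2*(-2)))*7 = ((-12)**2 + (-1 - 4))*7 = (144 - 5)*7 = 139*7 = 973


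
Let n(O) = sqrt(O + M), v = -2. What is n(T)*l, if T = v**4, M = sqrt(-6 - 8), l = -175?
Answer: -175*sqrt(16 + I*sqrt(14)) ≈ -704.71 - 81.302*I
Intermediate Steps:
M = I*sqrt(14) (M = sqrt(-14) = I*sqrt(14) ≈ 3.7417*I)
T = 16 (T = (-2)**4 = 16)
n(O) = sqrt(O + I*sqrt(14))
n(T)*l = sqrt(16 + I*sqrt(14))*(-175) = -175*sqrt(16 + I*sqrt(14))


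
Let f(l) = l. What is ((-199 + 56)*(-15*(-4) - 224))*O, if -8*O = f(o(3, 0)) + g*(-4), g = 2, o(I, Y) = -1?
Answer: 52767/2 ≈ 26384.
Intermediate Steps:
O = 9/8 (O = -(-1 + 2*(-4))/8 = -(-1 - 8)/8 = -⅛*(-9) = 9/8 ≈ 1.1250)
((-199 + 56)*(-15*(-4) - 224))*O = ((-199 + 56)*(-15*(-4) - 224))*(9/8) = -143*(60 - 224)*(9/8) = -143*(-164)*(9/8) = 23452*(9/8) = 52767/2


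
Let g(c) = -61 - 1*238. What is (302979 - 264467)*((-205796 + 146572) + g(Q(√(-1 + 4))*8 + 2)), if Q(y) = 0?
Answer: -2292349776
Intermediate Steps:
g(c) = -299 (g(c) = -61 - 238 = -299)
(302979 - 264467)*((-205796 + 146572) + g(Q(√(-1 + 4))*8 + 2)) = (302979 - 264467)*((-205796 + 146572) - 299) = 38512*(-59224 - 299) = 38512*(-59523) = -2292349776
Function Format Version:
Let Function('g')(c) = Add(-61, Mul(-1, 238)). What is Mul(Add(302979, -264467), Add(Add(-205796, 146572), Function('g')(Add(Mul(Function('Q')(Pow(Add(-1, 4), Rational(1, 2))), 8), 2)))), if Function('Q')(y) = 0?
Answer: -2292349776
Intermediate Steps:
Function('g')(c) = -299 (Function('g')(c) = Add(-61, -238) = -299)
Mul(Add(302979, -264467), Add(Add(-205796, 146572), Function('g')(Add(Mul(Function('Q')(Pow(Add(-1, 4), Rational(1, 2))), 8), 2)))) = Mul(Add(302979, -264467), Add(Add(-205796, 146572), -299)) = Mul(38512, Add(-59224, -299)) = Mul(38512, -59523) = -2292349776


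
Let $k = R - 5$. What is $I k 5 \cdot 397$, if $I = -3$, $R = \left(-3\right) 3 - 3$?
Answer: $101235$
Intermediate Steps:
$R = -12$ ($R = -9 - 3 = -12$)
$k = -17$ ($k = -12 - 5 = -17$)
$I k 5 \cdot 397 = \left(-3\right) \left(-17\right) 5 \cdot 397 = 51 \cdot 5 \cdot 397 = 255 \cdot 397 = 101235$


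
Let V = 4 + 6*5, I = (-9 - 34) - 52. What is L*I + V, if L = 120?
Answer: -11366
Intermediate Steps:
I = -95 (I = -43 - 52 = -95)
V = 34 (V = 4 + 30 = 34)
L*I + V = 120*(-95) + 34 = -11400 + 34 = -11366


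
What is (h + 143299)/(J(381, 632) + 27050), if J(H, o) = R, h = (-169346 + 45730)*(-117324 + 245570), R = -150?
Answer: -15853114237/26900 ≈ -5.8934e+5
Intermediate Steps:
h = -15853257536 (h = -123616*128246 = -15853257536)
J(H, o) = -150
(h + 143299)/(J(381, 632) + 27050) = (-15853257536 + 143299)/(-150 + 27050) = -15853114237/26900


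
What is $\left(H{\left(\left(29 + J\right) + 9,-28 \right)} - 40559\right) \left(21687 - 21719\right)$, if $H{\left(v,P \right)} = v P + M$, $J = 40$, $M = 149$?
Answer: $1363008$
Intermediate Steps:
$H{\left(v,P \right)} = 149 + P v$ ($H{\left(v,P \right)} = v P + 149 = P v + 149 = 149 + P v$)
$\left(H{\left(\left(29 + J\right) + 9,-28 \right)} - 40559\right) \left(21687 - 21719\right) = \left(\left(149 - 28 \left(\left(29 + 40\right) + 9\right)\right) - 40559\right) \left(21687 - 21719\right) = \left(\left(149 - 28 \left(69 + 9\right)\right) - 40559\right) \left(-32\right) = \left(\left(149 - 2184\right) - 40559\right) \left(-32\right) = \left(-2035 - 40559\right) \left(-32\right) = \left(-42594\right) \left(-32\right) = 1363008$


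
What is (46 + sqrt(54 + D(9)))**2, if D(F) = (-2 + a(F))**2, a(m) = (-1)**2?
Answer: (46 + sqrt(55))**2 ≈ 2853.3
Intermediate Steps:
a(m) = 1
D(F) = 1 (D(F) = (-2 + 1)**2 = (-1)**2 = 1)
(46 + sqrt(54 + D(9)))**2 = (46 + sqrt(54 + 1))**2 = (46 + sqrt(55))**2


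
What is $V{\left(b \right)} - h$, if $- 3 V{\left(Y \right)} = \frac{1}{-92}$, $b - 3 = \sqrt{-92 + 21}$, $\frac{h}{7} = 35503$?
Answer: $- \frac{68591795}{276} \approx -2.4852 \cdot 10^{5}$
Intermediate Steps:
$h = 248521$ ($h = 7 \cdot 35503 = 248521$)
$b = 3 + i \sqrt{71}$ ($b = 3 + \sqrt{-92 + 21} = 3 + \sqrt{-71} = 3 + i \sqrt{71} \approx 3.0 + 8.4261 i$)
$V{\left(Y \right)} = \frac{1}{276}$ ($V{\left(Y \right)} = - \frac{1}{3 \left(-92\right)} = \left(- \frac{1}{3}\right) \left(- \frac{1}{92}\right) = \frac{1}{276}$)
$V{\left(b \right)} - h = \frac{1}{276} - 248521 = - \frac{68591795}{276}$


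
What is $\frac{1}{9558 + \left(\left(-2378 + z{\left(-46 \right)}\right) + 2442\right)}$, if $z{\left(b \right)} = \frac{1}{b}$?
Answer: $\frac{46}{442611} \approx 0.00010393$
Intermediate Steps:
$\frac{1}{9558 + \left(\left(-2378 + z{\left(-46 \right)}\right) + 2442\right)} = \frac{1}{9558 + \left(\left(-2378 + \frac{1}{-46}\right) + 2442\right)} = \frac{1}{9558 + \left(\left(-2378 - \frac{1}{46}\right) + 2442\right)} = \frac{1}{9558 + \left(- \frac{109389}{46} + 2442\right)} = \frac{1}{9558 + \frac{2943}{46}} = \frac{1}{\frac{442611}{46}} = \frac{46}{442611}$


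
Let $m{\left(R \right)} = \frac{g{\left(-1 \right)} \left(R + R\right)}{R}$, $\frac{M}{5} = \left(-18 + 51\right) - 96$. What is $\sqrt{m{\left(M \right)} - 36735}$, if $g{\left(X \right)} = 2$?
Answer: $i \sqrt{36731} \approx 191.65 i$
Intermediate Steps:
$M = -315$ ($M = 5 \left(\left(-18 + 51\right) - 96\right) = 5 \left(33 - 96\right) = 5 \left(-63\right) = -315$)
$m{\left(R \right)} = 4$ ($m{\left(R \right)} = \frac{2 \left(R + R\right)}{R} = \frac{2 \cdot 2 R}{R} = \frac{4 R}{R} = 4$)
$\sqrt{m{\left(M \right)} - 36735} = \sqrt{4 - 36735} = \sqrt{-36731} = i \sqrt{36731}$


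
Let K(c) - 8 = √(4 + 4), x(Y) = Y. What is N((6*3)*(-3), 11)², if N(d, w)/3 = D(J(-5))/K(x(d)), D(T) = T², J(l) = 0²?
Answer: 0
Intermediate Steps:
J(l) = 0
K(c) = 8 + 2*√2 (K(c) = 8 + √(4 + 4) = 8 + √8 = 8 + 2*√2)
N(d, w) = 0 (N(d, w) = 3*(0²/(8 + 2*√2)) = 3*(0/(8 + 2*√2)) = 3*0 = 0)
N((6*3)*(-3), 11)² = 0² = 0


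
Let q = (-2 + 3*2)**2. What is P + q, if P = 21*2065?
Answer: 43381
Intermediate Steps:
P = 43365
q = 16 (q = (-2 + 6)**2 = 4**2 = 16)
P + q = 43365 + 16 = 43381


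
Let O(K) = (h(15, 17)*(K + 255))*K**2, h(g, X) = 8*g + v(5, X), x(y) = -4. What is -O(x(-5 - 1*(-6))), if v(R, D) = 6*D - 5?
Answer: -871472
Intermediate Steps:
v(R, D) = -5 + 6*D
h(g, X) = -5 + 6*X + 8*g (h(g, X) = 8*g + (-5 + 6*X) = -5 + 6*X + 8*g)
O(K) = K**2*(55335 + 217*K) (O(K) = ((-5 + 6*17 + 8*15)*(K + 255))*K**2 = ((-5 + 102 + 120)*(255 + K))*K**2 = (217*(255 + K))*K**2 = (55335 + 217*K)*K**2 = K**2*(55335 + 217*K))
-O(x(-5 - 1*(-6))) = -217*(-4)**2*(255 - 4) = -217*16*251 = -1*871472 = -871472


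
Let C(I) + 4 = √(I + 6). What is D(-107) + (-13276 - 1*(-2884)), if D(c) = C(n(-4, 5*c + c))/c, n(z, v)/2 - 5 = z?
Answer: -1111940/107 - 2*√2/107 ≈ -10392.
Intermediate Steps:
n(z, v) = 10 + 2*z
C(I) = -4 + √(6 + I) (C(I) = -4 + √(I + 6) = -4 + √(6 + I))
D(c) = (-4 + 2*√2)/c (D(c) = (-4 + √(6 + (10 + 2*(-4))))/c = (-4 + √(6 + (10 - 8)))/c = (-4 + √(6 + 2))/c = (-4 + √8)/c = (-4 + 2*√2)/c)
D(-107) + (-13276 - 1*(-2884)) = 2*(-2 + √2)/(-107) + (-13276 - 1*(-2884)) = 2*(-1/107)*(-2 + √2) + (-13276 + 2884) = (4/107 - 2*√2/107) - 10392 = -1111940/107 - 2*√2/107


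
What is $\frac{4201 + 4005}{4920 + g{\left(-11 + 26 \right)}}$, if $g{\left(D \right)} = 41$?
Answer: $\frac{746}{451} \approx 1.6541$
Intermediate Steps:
$\frac{4201 + 4005}{4920 + g{\left(-11 + 26 \right)}} = \frac{4201 + 4005}{4920 + 41} = \frac{8206}{4961} = 8206 \cdot \frac{1}{4961} = \frac{746}{451}$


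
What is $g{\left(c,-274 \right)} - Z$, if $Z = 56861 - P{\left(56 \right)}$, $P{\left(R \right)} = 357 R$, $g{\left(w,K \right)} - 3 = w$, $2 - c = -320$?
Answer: $-36544$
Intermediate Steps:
$c = 322$ ($c = 2 - -320 = 2 + 320 = 322$)
$g{\left(w,K \right)} = 3 + w$
$Z = 36869$ ($Z = 56861 - 357 \cdot 56 = 56861 - 19992 = 36869$)
$g{\left(c,-274 \right)} - Z = \left(3 + 322\right) - 36869 = 325 - 36869 = -36544$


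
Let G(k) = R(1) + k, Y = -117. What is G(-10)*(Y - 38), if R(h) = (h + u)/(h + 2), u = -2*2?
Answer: 1705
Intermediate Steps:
u = -4
R(h) = (-4 + h)/(2 + h) (R(h) = (h - 4)/(h + 2) = (-4 + h)/(2 + h))
G(k) = -1 + k (G(k) = (-4 + 1)/(2 + 1) + k = -3/3 + k = (⅓)*(-3) + k = -1 + k)
G(-10)*(Y - 38) = (-1 - 10)*(-117 - 38) = -11*(-155) = 1705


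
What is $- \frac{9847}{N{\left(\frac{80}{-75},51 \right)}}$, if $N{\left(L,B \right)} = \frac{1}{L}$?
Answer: $\frac{157552}{15} \approx 10503.0$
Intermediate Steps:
$- \frac{9847}{N{\left(\frac{80}{-75},51 \right)}} = - \frac{9847}{\frac{1}{80 \frac{1}{-75}}} = - \frac{9847}{\frac{1}{80 \left(- \frac{1}{75}\right)}} = - \frac{9847}{\frac{1}{- \frac{16}{15}}} = - \frac{9847}{- \frac{15}{16}} = \left(-9847\right) \left(- \frac{16}{15}\right) = \frac{157552}{15}$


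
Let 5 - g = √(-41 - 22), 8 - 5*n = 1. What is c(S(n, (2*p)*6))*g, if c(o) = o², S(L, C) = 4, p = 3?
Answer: 80 - 48*I*√7 ≈ 80.0 - 127.0*I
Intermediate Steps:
n = 7/5 (n = 8/5 - ⅕*1 = 8/5 - ⅕ = 7/5 ≈ 1.4000)
g = 5 - 3*I*√7 (g = 5 - √(-41 - 22) = 5 - √(-63) = 5 - 3*I*√7 ≈ 5.0 - 7.9373*I)
c(S(n, (2*p)*6))*g = 4²*(5 - 3*I*√7) = 16*(5 - 3*I*√7) = 80 - 48*I*√7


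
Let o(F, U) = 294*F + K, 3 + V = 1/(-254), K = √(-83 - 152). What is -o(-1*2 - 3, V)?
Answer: 1470 - I*√235 ≈ 1470.0 - 15.33*I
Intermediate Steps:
K = I*√235 (K = √(-235) = I*√235 ≈ 15.33*I)
V = -763/254 (V = -3 + 1/(-254) = -3 - 1/254 = -763/254 ≈ -3.0039)
o(F, U) = 294*F + I*√235
-o(-1*2 - 3, V) = -(294*(-1*2 - 3) + I*√235) = -(294*(-2 - 3) + I*√235) = -(294*(-5) + I*√235) = -(-1470 + I*√235) = 1470 - I*√235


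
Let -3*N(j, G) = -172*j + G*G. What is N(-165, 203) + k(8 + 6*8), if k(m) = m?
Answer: -69421/3 ≈ -23140.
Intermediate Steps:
N(j, G) = -G²/3 + 172*j/3 (N(j, G) = -(-172*j + G*G)/3 = -(-172*j + G²)/3 = -(G² - 172*j)/3 = -G²/3 + 172*j/3)
N(-165, 203) + k(8 + 6*8) = (-⅓*203² + (172/3)*(-165)) + (8 + 6*8) = (-⅓*41209 - 9460) + (8 + 48) = (-41209/3 - 9460) + 56 = -69589/3 + 56 = -69421/3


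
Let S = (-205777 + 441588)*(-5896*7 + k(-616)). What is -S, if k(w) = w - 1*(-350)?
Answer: 9795117318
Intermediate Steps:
k(w) = 350 + w (k(w) = w + 350 = 350 + w)
S = -9795117318 (S = (-205777 + 441588)*(-5896*7 + (350 - 616)) = 235811*(-41272 - 266) = 235811*(-41538) = -9795117318)
-S = -1*(-9795117318) = 9795117318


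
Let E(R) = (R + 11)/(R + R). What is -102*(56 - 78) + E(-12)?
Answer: 53857/24 ≈ 2244.0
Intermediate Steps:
E(R) = (11 + R)/(2*R) (E(R) = (11 + R)/((2*R)) = (11 + R)*(1/(2*R)) = (11 + R)/(2*R))
-102*(56 - 78) + E(-12) = -102*(56 - 78) + (½)*(11 - 12)/(-12) = -102*(-22) + (½)*(-1/12)*(-1) = 2244 + 1/24 = 53857/24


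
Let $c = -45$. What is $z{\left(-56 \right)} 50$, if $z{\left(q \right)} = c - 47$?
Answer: $-4600$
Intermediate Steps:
$z{\left(q \right)} = -92$ ($z{\left(q \right)} = -45 - 47 = -92$)
$z{\left(-56 \right)} 50 = \left(-92\right) 50 = -4600$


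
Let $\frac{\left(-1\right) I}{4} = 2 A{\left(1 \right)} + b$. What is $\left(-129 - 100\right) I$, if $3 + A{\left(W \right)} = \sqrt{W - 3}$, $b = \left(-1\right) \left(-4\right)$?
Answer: $-1832 + 1832 i \sqrt{2} \approx -1832.0 + 2590.8 i$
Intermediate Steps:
$b = 4$
$A{\left(W \right)} = -3 + \sqrt{-3 + W}$ ($A{\left(W \right)} = -3 + \sqrt{W - 3} = -3 + \sqrt{-3 + W}$)
$I = 8 - 8 i \sqrt{2}$ ($I = - 4 \left(2 \left(-3 + \sqrt{-3 + 1}\right) + 4\right) = - 4 \left(2 \left(-3 + \sqrt{-2}\right) + 4\right) = - 4 \left(2 \left(-3 + i \sqrt{2}\right) + 4\right) = - 4 \left(\left(-6 + 2 i \sqrt{2}\right) + 4\right) = - 4 \left(-2 + 2 i \sqrt{2}\right) = 8 - 8 i \sqrt{2} \approx 8.0 - 11.314 i$)
$\left(-129 - 100\right) I = \left(-129 - 100\right) \left(8 - 8 i \sqrt{2}\right) = - 229 \left(8 - 8 i \sqrt{2}\right) = -1832 + 1832 i \sqrt{2}$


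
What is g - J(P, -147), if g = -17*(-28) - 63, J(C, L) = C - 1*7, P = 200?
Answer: 220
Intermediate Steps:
J(C, L) = -7 + C (J(C, L) = C - 7 = -7 + C)
g = 413 (g = 476 - 63 = 413)
g - J(P, -147) = 413 - (-7 + 200) = 413 - 1*193 = 413 - 193 = 220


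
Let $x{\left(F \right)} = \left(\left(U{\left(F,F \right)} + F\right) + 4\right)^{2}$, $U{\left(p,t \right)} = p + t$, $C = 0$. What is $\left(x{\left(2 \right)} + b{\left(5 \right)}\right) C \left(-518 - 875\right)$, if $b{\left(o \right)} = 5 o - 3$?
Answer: $0$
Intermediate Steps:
$b{\left(o \right)} = -3 + 5 o$
$x{\left(F \right)} = \left(4 + 3 F\right)^{2}$ ($x{\left(F \right)} = \left(\left(\left(F + F\right) + F\right) + 4\right)^{2} = \left(\left(2 F + F\right) + 4\right)^{2} = \left(3 F + 4\right)^{2} = \left(4 + 3 F\right)^{2}$)
$\left(x{\left(2 \right)} + b{\left(5 \right)}\right) C \left(-518 - 875\right) = \left(\left(4 + 3 \cdot 2\right)^{2} + \left(-3 + 5 \cdot 5\right)\right) 0 \left(-518 - 875\right) = \left(\left(4 + 6\right)^{2} + \left(-3 + 25\right)\right) 0 \left(-1393\right) = \left(10^{2} + 22\right) 0 \left(-1393\right) = \left(100 + 22\right) 0 \left(-1393\right) = 122 \cdot 0 \left(-1393\right) = 0 \left(-1393\right) = 0$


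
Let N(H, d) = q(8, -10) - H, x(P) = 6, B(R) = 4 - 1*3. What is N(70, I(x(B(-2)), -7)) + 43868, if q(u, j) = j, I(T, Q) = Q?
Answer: 43788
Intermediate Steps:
B(R) = 1 (B(R) = 4 - 3 = 1)
N(H, d) = -10 - H
N(70, I(x(B(-2)), -7)) + 43868 = (-10 - 1*70) + 43868 = (-10 - 70) + 43868 = -80 + 43868 = 43788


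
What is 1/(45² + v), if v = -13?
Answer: 1/2012 ≈ 0.00049702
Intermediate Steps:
1/(45² + v) = 1/(45² - 13) = 1/(2025 - 13) = 1/2012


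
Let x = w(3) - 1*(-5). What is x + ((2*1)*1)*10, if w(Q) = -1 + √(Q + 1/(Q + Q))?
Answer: 24 + √114/6 ≈ 25.780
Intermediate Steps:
w(Q) = -1 + √(Q + 1/(2*Q))
x = 4 + √114/6 (x = (-1 + √(2/3 + 4*3)/2) - 1*(-5) = (-1 + √(2*(⅓) + 12)/2) + 5 = (-1 + √(⅔ + 12)/2) + 5 = (-1 + √(38/3)/2) + 5 = (-1 + (√114/3)/2) + 5 = (-1 + √114/6) + 5 = 4 + √114/6 ≈ 5.7795)
x + ((2*1)*1)*10 = (4 + √114/6) + ((2*1)*1)*10 = (4 + √114/6) + (2*1)*10 = (4 + √114/6) + 2*10 = (4 + √114/6) + 20 = 24 + √114/6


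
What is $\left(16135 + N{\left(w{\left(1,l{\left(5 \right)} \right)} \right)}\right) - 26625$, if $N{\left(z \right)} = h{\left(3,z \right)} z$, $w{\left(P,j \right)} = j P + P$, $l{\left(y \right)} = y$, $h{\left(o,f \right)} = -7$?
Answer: $-10532$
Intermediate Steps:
$w{\left(P,j \right)} = P + P j$ ($w{\left(P,j \right)} = P j + P = P + P j$)
$N{\left(z \right)} = - 7 z$
$\left(16135 + N{\left(w{\left(1,l{\left(5 \right)} \right)} \right)}\right) - 26625 = \left(16135 - 7 \cdot 1 \left(1 + 5\right)\right) - 26625 = \left(16135 - 7 \cdot 1 \cdot 6\right) - 26625 = \left(16135 - 42\right) - 26625 = 16093 - 26625 = -10532$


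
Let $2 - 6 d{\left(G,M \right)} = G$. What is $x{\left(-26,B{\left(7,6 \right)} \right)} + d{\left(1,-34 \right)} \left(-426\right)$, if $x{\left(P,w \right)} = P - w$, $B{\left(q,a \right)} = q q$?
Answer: $-146$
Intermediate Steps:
$B{\left(q,a \right)} = q^{2}$
$d{\left(G,M \right)} = \frac{1}{3} - \frac{G}{6}$
$x{\left(-26,B{\left(7,6 \right)} \right)} + d{\left(1,-34 \right)} \left(-426\right) = \left(-26 - 7^{2}\right) + \left(\frac{1}{3} - \frac{1}{6}\right) \left(-426\right) = \left(-26 - 49\right) + \left(\frac{1}{3} - \frac{1}{6}\right) \left(-426\right) = \left(-26 - 49\right) + \frac{1}{6} \left(-426\right) = -75 - 71 = -146$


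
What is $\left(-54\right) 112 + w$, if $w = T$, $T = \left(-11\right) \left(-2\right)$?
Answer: $-6026$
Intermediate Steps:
$T = 22$
$w = 22$
$\left(-54\right) 112 + w = \left(-54\right) 112 + 22 = -6048 + 22 = -6026$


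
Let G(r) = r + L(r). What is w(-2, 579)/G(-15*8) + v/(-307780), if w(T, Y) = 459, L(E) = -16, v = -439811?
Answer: -1197893/615560 ≈ -1.9460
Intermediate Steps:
G(r) = -16 + r (G(r) = r - 16 = -16 + r)
w(-2, 579)/G(-15*8) + v/(-307780) = 459/(-16 - 15*8) - 439811/(-307780) = 459/(-16 - 120) - 439811*(-1/307780) = 459/(-136) + 439811/307780 = 459*(-1/136) + 439811/307780 = -27/8 + 439811/307780 = -1197893/615560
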